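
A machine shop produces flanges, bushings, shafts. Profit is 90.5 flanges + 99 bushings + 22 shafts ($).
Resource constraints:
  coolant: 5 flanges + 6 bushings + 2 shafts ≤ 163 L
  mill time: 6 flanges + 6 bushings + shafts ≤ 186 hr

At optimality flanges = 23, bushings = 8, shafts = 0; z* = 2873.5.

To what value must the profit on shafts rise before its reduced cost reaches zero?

25

Check each constraint at x*: coolant 163/163 (tight); mill time 186/186 (tight).
From A_Bᵀ y = c: 5·y_coolant + 6·y_mill time = 90.5; 6·y_coolant + 6·y_mill time = 99.
Solving: y_coolant = 8.5, y_mill time = 8.
shafts enters the basis when its profit ≥ yᵀa₃ = 8.5·2 + 8·1 = 25.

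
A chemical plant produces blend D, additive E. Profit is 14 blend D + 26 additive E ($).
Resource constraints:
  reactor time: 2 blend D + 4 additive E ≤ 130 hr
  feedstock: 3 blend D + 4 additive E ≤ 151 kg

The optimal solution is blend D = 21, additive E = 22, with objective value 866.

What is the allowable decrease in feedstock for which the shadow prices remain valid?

Binding constraints: reactor time, feedstock. The basis is B = [[2,4],[3,4]] with det -4.
Per unit decrease in feedstock, x* moves by d = (-1, 0.5).
The basis stays optimal until blend D reaches 0; allowable decrease = 21 kg.

21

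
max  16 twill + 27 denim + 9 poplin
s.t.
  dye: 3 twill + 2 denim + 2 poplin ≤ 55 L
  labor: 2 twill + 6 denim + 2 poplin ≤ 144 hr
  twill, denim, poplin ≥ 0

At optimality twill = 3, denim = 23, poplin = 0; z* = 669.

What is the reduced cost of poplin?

At the optimum: dye uses 55 of 55 (binding); labor uses 144 of 144 (binding).
The binding rows give the dual system: 3·y_dye + 2·y_labor = 16 and 2·y_dye + 6·y_labor = 27.
Solving: y_dye = 3, y_labor = 3.5.
Reduced cost of poplin: c₃ − yᵀa₃ = 9 − (3·2 + 3.5·2) = 9 − 13 = -4.

-4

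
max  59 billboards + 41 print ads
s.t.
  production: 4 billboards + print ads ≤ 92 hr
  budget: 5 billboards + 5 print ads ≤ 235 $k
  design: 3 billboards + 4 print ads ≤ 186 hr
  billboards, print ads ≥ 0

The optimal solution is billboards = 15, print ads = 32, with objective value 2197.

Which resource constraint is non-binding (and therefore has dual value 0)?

production: 92/92 (binding)
budget: 235/235 (binding)
design: 173/186 (slack 13)
By complementary slackness, a constraint with positive slack has shadow price 0 → design.

design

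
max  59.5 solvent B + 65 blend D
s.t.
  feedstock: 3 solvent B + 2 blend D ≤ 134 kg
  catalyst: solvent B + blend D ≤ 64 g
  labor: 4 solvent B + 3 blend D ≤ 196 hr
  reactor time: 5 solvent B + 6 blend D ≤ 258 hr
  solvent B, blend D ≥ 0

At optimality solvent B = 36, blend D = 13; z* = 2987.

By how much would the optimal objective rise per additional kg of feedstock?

At the optimum: feedstock uses 134 of 134 (binding); catalyst uses 49 of 64 (slack = 15); labor uses 183 of 196 (slack = 13); reactor time uses 258 of 258 (binding).
Slack constraints have shadow price 0 (complementary slackness).
The binding rows give the dual system: 3·y_feedstock + 5·y_reactor time = 59.5 and 2·y_feedstock + 6·y_reactor time = 65.
This yields shadow prices y_feedstock = 4, y_reactor time = 9.5.
Shadow price of feedstock = 4.

4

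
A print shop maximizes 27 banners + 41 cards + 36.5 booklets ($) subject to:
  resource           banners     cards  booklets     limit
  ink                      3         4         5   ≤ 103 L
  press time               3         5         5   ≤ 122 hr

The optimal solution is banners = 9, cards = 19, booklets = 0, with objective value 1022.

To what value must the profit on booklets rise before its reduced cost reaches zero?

45

At the optimum: ink uses 103 of 103 (binding); press time uses 122 of 122 (binding).
From A_Bᵀ y = c: 3·y_ink + 3·y_press time = 27; 4·y_ink + 5·y_press time = 41.
Solving: y_ink = 4, y_press time = 5.
booklets enters the basis when its profit ≥ yᵀa₃ = 4·5 + 5·5 = 45.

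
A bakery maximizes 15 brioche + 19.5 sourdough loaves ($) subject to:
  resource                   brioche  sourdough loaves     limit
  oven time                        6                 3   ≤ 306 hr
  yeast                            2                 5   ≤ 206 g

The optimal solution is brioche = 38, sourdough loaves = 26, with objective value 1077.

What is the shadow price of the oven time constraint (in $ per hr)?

1.5

Check each constraint at x*: oven time 306/306 (tight); yeast 206/206 (tight).
The binding rows give the dual system: 6·y_oven time + 2·y_yeast = 15 and 3·y_oven time + 5·y_yeast = 19.5.
Solving: y_oven time = 1.5, y_yeast = 3.
Shadow price of oven time = 1.5.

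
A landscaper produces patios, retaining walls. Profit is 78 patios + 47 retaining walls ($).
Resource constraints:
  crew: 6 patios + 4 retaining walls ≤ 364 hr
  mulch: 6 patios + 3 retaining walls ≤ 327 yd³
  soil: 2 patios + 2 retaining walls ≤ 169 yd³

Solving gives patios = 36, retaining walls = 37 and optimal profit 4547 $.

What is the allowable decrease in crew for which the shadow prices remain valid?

Binding constraints: crew, mulch. The basis is B = [[6,4],[6,3]] with det -6.
Per unit decrease in crew, x* moves by d = (0.5, -1).
The basis stays optimal until retaining walls reaches 0; allowable decrease = 37 hr.

37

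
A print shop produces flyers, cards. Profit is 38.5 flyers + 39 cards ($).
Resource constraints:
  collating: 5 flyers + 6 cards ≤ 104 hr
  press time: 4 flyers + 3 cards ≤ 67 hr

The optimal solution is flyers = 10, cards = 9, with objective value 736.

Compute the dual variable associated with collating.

4.5

Check each constraint at x*: collating 104/104 (tight); press time 67/67 (tight).
Dual feasibility on the basic columns requires 5·y_collating + 4·y_press time = 38.5, 6·y_collating + 3·y_press time = 39.
This yields shadow prices y_collating = 4.5, y_press time = 4.
Shadow price of collating = 4.5.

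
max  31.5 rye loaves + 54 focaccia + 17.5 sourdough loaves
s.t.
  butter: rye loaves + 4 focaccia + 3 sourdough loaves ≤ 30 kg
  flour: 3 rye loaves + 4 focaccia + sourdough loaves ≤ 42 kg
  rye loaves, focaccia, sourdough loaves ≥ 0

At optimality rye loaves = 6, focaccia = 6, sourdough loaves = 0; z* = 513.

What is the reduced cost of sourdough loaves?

Both butter and flour are binding at x*.
Dual feasibility on the basic columns requires 1·y_butter + 3·y_flour = 31.5, 4·y_butter + 4·y_flour = 54.
This yields shadow prices y_butter = 4.5, y_flour = 9.
Reduced cost of sourdough loaves: c₃ − yᵀa₃ = 17.5 − (4.5·3 + 9·1) = 17.5 − 22.5 = -5.

-5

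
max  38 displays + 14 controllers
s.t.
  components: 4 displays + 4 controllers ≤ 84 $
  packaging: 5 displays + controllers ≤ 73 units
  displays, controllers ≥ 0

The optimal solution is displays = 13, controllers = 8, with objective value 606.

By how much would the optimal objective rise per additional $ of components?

2

Check each constraint at x*: components 84/84 (tight); packaging 73/73 (tight).
Dual feasibility on the basic columns requires 4·y_components + 5·y_packaging = 38, 4·y_components + 1·y_packaging = 14.
Solving: y_components = 2, y_packaging = 6.
Shadow price of components = 2.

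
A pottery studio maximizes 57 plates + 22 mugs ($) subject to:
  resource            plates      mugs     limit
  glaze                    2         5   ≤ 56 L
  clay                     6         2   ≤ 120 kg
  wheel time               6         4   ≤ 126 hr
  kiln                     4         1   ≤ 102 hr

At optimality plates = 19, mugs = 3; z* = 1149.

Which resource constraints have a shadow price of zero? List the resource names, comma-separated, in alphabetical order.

glaze: 53/56 (slack 3)
clay: 120/120 (binding)
wheel time: 126/126 (binding)
kiln: 79/102 (slack 23)
By complementary slackness, a constraint with positive slack has shadow price 0 → glaze, kiln.

glaze, kiln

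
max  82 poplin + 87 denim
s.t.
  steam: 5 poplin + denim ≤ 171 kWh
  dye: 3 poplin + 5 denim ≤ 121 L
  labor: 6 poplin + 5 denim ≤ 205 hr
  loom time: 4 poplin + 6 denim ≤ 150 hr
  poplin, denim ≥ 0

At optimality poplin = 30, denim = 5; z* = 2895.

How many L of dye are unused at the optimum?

dye used = 3·30 + 5·5 = 115; slack = 121 − 115 = 6.

6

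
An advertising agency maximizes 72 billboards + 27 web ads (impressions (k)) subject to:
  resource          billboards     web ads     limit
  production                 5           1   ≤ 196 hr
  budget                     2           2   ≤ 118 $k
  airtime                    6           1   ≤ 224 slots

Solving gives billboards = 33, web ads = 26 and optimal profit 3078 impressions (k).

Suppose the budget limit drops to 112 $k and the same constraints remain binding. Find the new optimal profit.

At the optimum: production uses 191 of 196 (slack = 5); budget uses 118 of 118 (binding); airtime uses 224 of 224 (binding).
Since production is not tight, its dual is 0.
From A_Bᵀ y = c: 2·y_budget + 6·y_airtime = 72; 2·y_budget + 1·y_airtime = 27.
Solving: y_budget = 9, y_airtime = 9.
Δz = y_budget·Δb = 9 × (-6) = -54, so new z* = 3078 − 54 = 3024.

3024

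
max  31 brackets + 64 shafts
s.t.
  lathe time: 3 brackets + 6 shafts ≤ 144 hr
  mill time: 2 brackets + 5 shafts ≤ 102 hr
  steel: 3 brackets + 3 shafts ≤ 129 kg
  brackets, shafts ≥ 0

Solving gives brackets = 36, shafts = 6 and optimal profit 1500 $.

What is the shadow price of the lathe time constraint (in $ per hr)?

9

Binding: lathe time and mill time. Non-binding: steel (3 unused).
Slack constraints have shadow price 0 (complementary slackness).
Dual feasibility on the basic columns requires 3·y_lathe time + 2·y_mill time = 31, 6·y_lathe time + 5·y_mill time = 64.
→ y_lathe time = 9 and y_mill time = 2.
Shadow price of lathe time = 9.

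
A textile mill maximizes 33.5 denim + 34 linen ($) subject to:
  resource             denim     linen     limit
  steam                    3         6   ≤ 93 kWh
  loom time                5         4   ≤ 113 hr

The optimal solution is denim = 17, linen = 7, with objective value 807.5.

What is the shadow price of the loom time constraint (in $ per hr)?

Both steam and loom time are binding at x*.
From A_Bᵀ y = c: 3·y_steam + 5·y_loom time = 33.5; 6·y_steam + 4·y_loom time = 34.
Solving: y_steam = 2, y_loom time = 5.5.
Shadow price of loom time = 5.5.

5.5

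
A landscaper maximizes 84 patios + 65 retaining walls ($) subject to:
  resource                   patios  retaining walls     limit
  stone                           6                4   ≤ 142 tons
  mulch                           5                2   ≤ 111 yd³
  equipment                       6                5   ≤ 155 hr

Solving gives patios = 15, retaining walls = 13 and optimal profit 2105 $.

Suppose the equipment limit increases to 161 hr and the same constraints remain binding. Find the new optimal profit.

2159

Check each constraint at x*: stone 142/142 (tight); mulch 101/111 (slack 10); equipment 155/155 (tight).
Since mulch is not tight, its dual is 0.
Dual feasibility on the basic columns requires 6·y_stone + 6·y_equipment = 84, 4·y_stone + 5·y_equipment = 65.
→ y_stone = 5 and y_equipment = 9.
Δz = y_equipment·Δb = 9 × (6) = 54, so new z* = 2105 + 54 = 2159.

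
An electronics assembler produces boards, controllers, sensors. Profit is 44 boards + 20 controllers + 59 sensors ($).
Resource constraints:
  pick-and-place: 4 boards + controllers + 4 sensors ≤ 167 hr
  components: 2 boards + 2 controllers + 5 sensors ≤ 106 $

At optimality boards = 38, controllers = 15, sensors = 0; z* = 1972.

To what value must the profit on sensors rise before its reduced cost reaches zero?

62

At the optimum: pick-and-place uses 167 of 167 (binding); components uses 106 of 106 (binding).
The binding rows give the dual system: 4·y_pick-and-place + 2·y_components = 44 and 1·y_pick-and-place + 2·y_components = 20.
→ y_pick-and-place = 8 and y_components = 6.
sensors enters the basis when its profit ≥ yᵀa₃ = 8·4 + 6·5 = 62.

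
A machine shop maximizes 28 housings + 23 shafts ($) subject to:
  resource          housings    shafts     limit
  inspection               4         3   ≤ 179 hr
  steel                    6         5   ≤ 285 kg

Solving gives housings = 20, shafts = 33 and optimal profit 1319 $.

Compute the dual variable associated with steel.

Both inspection and steel are binding at x*.
The binding rows give the dual system: 4·y_inspection + 6·y_steel = 28 and 3·y_inspection + 5·y_steel = 23.
→ y_inspection = 1 and y_steel = 4.
Shadow price of steel = 4.

4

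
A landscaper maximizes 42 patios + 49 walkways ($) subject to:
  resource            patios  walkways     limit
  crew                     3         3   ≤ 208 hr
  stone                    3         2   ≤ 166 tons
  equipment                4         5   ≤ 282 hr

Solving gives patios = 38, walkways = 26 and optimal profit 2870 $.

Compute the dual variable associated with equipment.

At the optimum: crew uses 192 of 208 (slack = 16); stone uses 166 of 166 (binding); equipment uses 282 of 282 (binding).
Slack constraints have shadow price 0 (complementary slackness).
From A_Bᵀ y = c: 3·y_stone + 4·y_equipment = 42; 2·y_stone + 5·y_equipment = 49.
This yields shadow prices y_stone = 2, y_equipment = 9.
Shadow price of equipment = 9.

9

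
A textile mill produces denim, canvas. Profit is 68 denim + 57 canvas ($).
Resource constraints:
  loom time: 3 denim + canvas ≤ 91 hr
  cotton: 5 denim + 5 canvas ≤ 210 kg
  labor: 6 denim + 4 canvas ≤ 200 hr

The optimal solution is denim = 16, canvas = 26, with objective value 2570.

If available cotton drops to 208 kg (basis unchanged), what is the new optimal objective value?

2556

Check each constraint at x*: loom time 74/91 (slack 17); cotton 210/210 (tight); labor 200/200 (tight).
Slack constraints have shadow price 0 (complementary slackness).
The binding rows give the dual system: 5·y_cotton + 6·y_labor = 68 and 5·y_cotton + 4·y_labor = 57.
Solving: y_cotton = 7, y_labor = 5.5.
Δz = y_cotton·Δb = 7 × (-2) = -14, so new z* = 2570 − 14 = 2556.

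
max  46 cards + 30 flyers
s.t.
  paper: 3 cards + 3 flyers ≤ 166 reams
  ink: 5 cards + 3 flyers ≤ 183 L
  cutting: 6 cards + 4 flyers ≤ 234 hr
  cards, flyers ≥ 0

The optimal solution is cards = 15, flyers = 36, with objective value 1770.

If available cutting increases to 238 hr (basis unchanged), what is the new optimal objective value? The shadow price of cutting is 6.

Δb = 4, so new z* = 1770 + (6)·(4) = 1770 + 24 = 1794.

1794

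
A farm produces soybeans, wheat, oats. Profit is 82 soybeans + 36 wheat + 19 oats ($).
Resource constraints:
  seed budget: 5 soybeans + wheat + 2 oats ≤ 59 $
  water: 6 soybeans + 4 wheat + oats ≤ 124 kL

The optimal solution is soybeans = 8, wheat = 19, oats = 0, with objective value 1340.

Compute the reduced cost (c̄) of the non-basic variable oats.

-4

Check each constraint at x*: seed budget 59/59 (tight); water 124/124 (tight).
From A_Bᵀ y = c: 5·y_seed budget + 6·y_water = 82; 1·y_seed budget + 4·y_water = 36.
→ y_seed budget = 8 and y_water = 7.
Reduced cost of oats: c₃ − yᵀa₃ = 19 − (8·2 + 7·1) = 19 − 23 = -4.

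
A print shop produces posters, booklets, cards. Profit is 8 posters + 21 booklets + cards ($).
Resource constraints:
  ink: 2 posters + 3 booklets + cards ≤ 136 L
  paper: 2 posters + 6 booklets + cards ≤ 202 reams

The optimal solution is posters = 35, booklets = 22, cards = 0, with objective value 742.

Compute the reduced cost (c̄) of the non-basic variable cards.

-3

Check each constraint at x*: ink 136/136 (tight); paper 202/202 (tight).
From A_Bᵀ y = c: 2·y_ink + 2·y_paper = 8; 3·y_ink + 6·y_paper = 21.
→ y_ink = 1 and y_paper = 3.
Reduced cost of cards: c₃ − yᵀa₃ = 1 − (1·1 + 3·1) = 1 − 4 = -3.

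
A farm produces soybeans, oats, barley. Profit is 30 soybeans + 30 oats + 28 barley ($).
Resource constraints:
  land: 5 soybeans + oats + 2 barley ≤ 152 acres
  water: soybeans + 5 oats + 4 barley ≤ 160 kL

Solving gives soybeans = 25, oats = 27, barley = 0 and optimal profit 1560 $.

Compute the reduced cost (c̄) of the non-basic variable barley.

-2

At the optimum: land uses 152 of 152 (binding); water uses 160 of 160 (binding).
From A_Bᵀ y = c: 5·y_land + 1·y_water = 30; 1·y_land + 5·y_water = 30.
→ y_land = 5 and y_water = 5.
Reduced cost of barley: c₃ − yᵀa₃ = 28 − (5·2 + 5·4) = 28 − 30 = -2.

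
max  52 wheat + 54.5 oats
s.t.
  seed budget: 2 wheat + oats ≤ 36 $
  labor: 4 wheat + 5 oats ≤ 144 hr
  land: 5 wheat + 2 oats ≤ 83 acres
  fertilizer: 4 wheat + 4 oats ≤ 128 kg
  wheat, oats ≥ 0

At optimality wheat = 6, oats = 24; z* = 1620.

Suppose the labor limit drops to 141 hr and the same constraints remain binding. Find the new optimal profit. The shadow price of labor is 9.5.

1591.5

Δb = -3, so new z* = 1620 + (9.5)·(-3) = 1620 − 28.5 = 1591.5.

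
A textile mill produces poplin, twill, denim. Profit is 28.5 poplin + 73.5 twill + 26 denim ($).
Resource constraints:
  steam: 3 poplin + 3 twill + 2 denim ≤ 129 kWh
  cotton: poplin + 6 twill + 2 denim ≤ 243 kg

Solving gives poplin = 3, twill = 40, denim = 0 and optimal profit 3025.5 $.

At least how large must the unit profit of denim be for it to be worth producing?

31

Check each constraint at x*: steam 129/129 (tight); cotton 243/243 (tight).
Dual feasibility on the basic columns requires 3·y_steam + 1·y_cotton = 28.5, 3·y_steam + 6·y_cotton = 73.5.
This yields shadow prices y_steam = 6.5, y_cotton = 9.
denim enters the basis when its profit ≥ yᵀa₃ = 6.5·2 + 9·2 = 31.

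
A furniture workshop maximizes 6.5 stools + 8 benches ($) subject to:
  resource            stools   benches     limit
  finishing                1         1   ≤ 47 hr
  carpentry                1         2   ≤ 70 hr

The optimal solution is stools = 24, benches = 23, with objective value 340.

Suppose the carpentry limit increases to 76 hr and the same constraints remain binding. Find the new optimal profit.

349

At the optimum: finishing uses 47 of 47 (binding); carpentry uses 70 of 70 (binding).
From A_Bᵀ y = c: 1·y_finishing + 1·y_carpentry = 6.5; 1·y_finishing + 2·y_carpentry = 8.
Solving: y_finishing = 5, y_carpentry = 1.5.
Δz = y_carpentry·Δb = 1.5 × (6) = 9, so new z* = 340 + 9 = 349.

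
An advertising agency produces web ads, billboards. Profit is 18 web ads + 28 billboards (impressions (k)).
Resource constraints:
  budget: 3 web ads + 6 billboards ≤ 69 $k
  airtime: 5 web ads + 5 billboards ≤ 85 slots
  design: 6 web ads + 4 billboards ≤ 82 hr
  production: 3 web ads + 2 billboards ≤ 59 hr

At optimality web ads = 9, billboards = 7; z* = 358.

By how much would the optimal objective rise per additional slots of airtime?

At the optimum: budget uses 69 of 69 (binding); airtime uses 80 of 85 (slack = 5); design uses 82 of 82 (binding); production uses 41 of 59 (slack = 18).
Slack constraints have shadow price 0 (complementary slackness).
From A_Bᵀ y = c: 3·y_budget + 6·y_design = 18; 6·y_budget + 4·y_design = 28.
This yields shadow prices y_budget = 4, y_design = 1.
Shadow price of airtime = 0.

0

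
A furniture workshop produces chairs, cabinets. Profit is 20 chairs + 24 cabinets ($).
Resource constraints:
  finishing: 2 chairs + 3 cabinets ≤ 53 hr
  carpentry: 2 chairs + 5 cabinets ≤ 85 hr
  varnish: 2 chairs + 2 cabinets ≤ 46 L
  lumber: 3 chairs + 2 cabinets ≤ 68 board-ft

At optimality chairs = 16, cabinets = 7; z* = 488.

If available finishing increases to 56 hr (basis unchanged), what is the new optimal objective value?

Binding: finishing and varnish. Non-binding: carpentry (18 unused), lumber (6 unused).
By complementary slackness, y = 0 for the non-binding constraints.
Dual feasibility on the basic columns requires 2·y_finishing + 2·y_varnish = 20, 3·y_finishing + 2·y_varnish = 24.
→ y_finishing = 4 and y_varnish = 6.
Δz = y_finishing·Δb = 4 × (3) = 12, so new z* = 488 + 12 = 500.

500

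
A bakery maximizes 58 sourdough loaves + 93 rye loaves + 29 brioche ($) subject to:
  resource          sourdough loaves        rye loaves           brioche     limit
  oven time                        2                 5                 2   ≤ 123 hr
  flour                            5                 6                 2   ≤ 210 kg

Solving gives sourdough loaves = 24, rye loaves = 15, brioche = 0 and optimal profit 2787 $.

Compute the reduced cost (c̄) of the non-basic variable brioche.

-5

Both oven time and flour are binding at x*.
Dual feasibility on the basic columns requires 2·y_oven time + 5·y_flour = 58, 5·y_oven time + 6·y_flour = 93.
Solving: y_oven time = 9, y_flour = 8.
Reduced cost of brioche: c₃ − yᵀa₃ = 29 − (9·2 + 8·2) = 29 − 34 = -5.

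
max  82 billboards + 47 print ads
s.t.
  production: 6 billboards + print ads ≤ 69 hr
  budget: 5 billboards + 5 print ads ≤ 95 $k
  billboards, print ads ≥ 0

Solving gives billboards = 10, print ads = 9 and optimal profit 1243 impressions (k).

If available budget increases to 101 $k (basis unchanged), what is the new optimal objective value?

1291

Both production and budget are binding at x*.
The binding rows give the dual system: 6·y_production + 5·y_budget = 82 and 1·y_production + 5·y_budget = 47.
→ y_production = 7 and y_budget = 8.
Δz = y_budget·Δb = 8 × (6) = 48, so new z* = 1243 + 48 = 1291.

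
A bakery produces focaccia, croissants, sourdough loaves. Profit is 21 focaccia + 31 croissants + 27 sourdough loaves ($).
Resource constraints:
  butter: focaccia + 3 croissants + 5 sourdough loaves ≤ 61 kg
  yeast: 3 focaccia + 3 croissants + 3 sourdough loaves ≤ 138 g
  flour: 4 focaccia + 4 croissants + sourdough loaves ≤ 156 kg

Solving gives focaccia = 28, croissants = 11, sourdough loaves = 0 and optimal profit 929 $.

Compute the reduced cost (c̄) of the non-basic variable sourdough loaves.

-2

Binding: butter and flour. Non-binding: yeast (21 unused).
Slack constraints have shadow price 0 (complementary slackness).
The binding rows give the dual system: 1·y_butter + 4·y_flour = 21 and 3·y_butter + 4·y_flour = 31.
Solving: y_butter = 5, y_flour = 4.
Reduced cost of sourdough loaves: c₃ − yᵀa₃ = 27 − (5·5 + 4·1) = 27 − 29 = -2.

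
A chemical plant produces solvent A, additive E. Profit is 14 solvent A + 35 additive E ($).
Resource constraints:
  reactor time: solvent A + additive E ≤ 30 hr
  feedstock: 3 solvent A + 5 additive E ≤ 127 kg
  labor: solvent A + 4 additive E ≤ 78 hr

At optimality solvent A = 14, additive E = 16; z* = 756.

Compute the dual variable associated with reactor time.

7

Check each constraint at x*: reactor time 30/30 (tight); feedstock 122/127 (slack 5); labor 78/78 (tight).
By complementary slackness, y = 0 for the non-binding constraint.
Dual feasibility on the basic columns requires 1·y_reactor time + 1·y_labor = 14, 1·y_reactor time + 4·y_labor = 35.
This yields shadow prices y_reactor time = 7, y_labor = 7.
Shadow price of reactor time = 7.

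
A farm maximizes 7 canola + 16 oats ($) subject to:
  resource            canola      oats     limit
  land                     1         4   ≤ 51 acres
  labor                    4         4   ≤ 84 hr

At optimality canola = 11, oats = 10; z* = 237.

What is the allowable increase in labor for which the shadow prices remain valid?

120

Binding constraints: land, labor. The basis is B = [[1,4],[4,4]] with det -12.
Per unit increase in labor, x* moves by d = (0.3333, -0.0833).
The basis stays optimal until oats reaches 0; allowable increase = 120 hr.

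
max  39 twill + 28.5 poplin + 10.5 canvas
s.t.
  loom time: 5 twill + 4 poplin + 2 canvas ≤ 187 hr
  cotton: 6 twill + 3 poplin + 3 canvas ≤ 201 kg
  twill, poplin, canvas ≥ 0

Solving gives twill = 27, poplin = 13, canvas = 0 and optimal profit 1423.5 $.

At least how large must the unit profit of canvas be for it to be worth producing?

Both loom time and cotton are binding at x*.
The binding rows give the dual system: 5·y_loom time + 6·y_cotton = 39 and 4·y_loom time + 3·y_cotton = 28.5.
Solving: y_loom time = 6, y_cotton = 1.5.
canvas enters the basis when its profit ≥ yᵀa₃ = 6·2 + 1.5·3 = 16.5.

16.5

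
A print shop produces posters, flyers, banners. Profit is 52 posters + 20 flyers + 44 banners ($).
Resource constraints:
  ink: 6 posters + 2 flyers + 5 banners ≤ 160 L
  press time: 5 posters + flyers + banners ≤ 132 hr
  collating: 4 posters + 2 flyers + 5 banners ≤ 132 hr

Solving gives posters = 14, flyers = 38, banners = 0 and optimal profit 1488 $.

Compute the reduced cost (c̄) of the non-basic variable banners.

At the optimum: ink uses 160 of 160 (binding); press time uses 108 of 132 (slack = 24); collating uses 132 of 132 (binding).
Since press time is not tight, its dual is 0.
From A_Bᵀ y = c: 6·y_ink + 4·y_collating = 52; 2·y_ink + 2·y_collating = 20.
→ y_ink = 6 and y_collating = 4.
Reduced cost of banners: c₃ − yᵀa₃ = 44 − (6·5 + 4·5) = 44 − 50 = -6.

-6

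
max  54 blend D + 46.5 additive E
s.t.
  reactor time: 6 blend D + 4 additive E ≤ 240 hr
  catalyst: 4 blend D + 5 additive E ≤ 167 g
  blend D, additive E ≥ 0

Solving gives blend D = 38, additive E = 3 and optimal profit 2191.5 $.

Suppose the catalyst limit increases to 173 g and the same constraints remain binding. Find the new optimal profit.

2218.5

At the optimum: reactor time uses 240 of 240 (binding); catalyst uses 167 of 167 (binding).
Dual feasibility on the basic columns requires 6·y_reactor time + 4·y_catalyst = 54, 4·y_reactor time + 5·y_catalyst = 46.5.
This yields shadow prices y_reactor time = 6, y_catalyst = 4.5.
Δz = y_catalyst·Δb = 4.5 × (6) = 27, so new z* = 2191.5 + 27 = 2218.5.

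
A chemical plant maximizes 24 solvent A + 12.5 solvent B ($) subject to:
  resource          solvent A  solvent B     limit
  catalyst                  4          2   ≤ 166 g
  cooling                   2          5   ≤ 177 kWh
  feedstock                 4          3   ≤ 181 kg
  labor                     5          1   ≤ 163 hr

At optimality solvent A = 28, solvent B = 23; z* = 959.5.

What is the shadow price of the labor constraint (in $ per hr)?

2

Check each constraint at x*: catalyst 158/166 (slack 8); cooling 171/177 (slack 6); feedstock 181/181 (tight); labor 163/163 (tight).
By complementary slackness, y = 0 for the non-binding constraints.
Dual feasibility on the basic columns requires 4·y_feedstock + 5·y_labor = 24, 3·y_feedstock + 1·y_labor = 12.5.
→ y_feedstock = 3.5 and y_labor = 2.
Shadow price of labor = 2.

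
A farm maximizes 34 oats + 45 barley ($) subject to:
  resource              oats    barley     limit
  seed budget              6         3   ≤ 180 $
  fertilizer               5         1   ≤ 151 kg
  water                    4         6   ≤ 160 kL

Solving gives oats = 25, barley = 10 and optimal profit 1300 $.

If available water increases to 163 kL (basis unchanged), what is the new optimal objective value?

Binding: seed budget and water. Non-binding: fertilizer (16 unused).
Slack constraints have shadow price 0 (complementary slackness).
The binding rows give the dual system: 6·y_seed budget + 4·y_water = 34 and 3·y_seed budget + 6·y_water = 45.
→ y_seed budget = 1 and y_water = 7.
Δz = y_water·Δb = 7 × (3) = 21, so new z* = 1300 + 21 = 1321.

1321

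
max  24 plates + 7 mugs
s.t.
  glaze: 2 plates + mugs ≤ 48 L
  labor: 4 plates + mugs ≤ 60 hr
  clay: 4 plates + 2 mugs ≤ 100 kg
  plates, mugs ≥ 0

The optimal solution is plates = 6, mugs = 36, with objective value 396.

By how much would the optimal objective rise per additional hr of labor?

Check each constraint at x*: glaze 48/48 (tight); labor 60/60 (tight); clay 96/100 (slack 4).
By complementary slackness, y = 0 for the non-binding constraint.
From A_Bᵀ y = c: 2·y_glaze + 4·y_labor = 24; 1·y_glaze + 1·y_labor = 7.
This yields shadow prices y_glaze = 2, y_labor = 5.
Shadow price of labor = 5.

5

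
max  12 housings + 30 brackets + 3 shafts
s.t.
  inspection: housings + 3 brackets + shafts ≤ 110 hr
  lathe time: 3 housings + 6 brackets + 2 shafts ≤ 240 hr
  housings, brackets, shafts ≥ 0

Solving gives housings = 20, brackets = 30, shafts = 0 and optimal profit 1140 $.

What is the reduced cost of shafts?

At the optimum: inspection uses 110 of 110 (binding); lathe time uses 240 of 240 (binding).
Dual feasibility on the basic columns requires 1·y_inspection + 3·y_lathe time = 12, 3·y_inspection + 6·y_lathe time = 30.
→ y_inspection = 6 and y_lathe time = 2.
Reduced cost of shafts: c₃ − yᵀa₃ = 3 − (6·1 + 2·2) = 3 − 10 = -7.

-7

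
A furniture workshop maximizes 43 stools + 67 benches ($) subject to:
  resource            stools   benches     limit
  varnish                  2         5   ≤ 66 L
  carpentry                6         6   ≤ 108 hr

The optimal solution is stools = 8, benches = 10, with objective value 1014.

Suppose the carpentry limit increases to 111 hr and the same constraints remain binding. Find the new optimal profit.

Both varnish and carpentry are binding at x*.
Dual feasibility on the basic columns requires 2·y_varnish + 6·y_carpentry = 43, 5·y_varnish + 6·y_carpentry = 67.
→ y_varnish = 8 and y_carpentry = 4.5.
Δz = y_carpentry·Δb = 4.5 × (3) = 13.5, so new z* = 1014 + 13.5 = 1027.5.

1027.5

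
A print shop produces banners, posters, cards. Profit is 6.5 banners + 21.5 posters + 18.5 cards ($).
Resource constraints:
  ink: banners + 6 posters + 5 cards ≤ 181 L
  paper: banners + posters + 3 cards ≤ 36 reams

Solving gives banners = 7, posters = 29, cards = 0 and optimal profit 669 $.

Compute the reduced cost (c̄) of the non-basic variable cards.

At the optimum: ink uses 181 of 181 (binding); paper uses 36 of 36 (binding).
From A_Bᵀ y = c: 1·y_ink + 1·y_paper = 6.5; 6·y_ink + 1·y_paper = 21.5.
→ y_ink = 3 and y_paper = 3.5.
Reduced cost of cards: c₃ − yᵀa₃ = 18.5 − (3·5 + 3.5·3) = 18.5 − 25.5 = -7.

-7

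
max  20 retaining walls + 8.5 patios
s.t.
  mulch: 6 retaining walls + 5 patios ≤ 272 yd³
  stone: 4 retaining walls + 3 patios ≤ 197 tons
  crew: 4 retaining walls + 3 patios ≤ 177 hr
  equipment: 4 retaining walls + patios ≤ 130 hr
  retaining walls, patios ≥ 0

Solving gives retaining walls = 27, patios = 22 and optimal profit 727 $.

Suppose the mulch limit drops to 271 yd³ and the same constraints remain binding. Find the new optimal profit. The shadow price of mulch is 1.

Δb = -1, so new z* = 727 + (1)·(-1) = 727 − 1 = 726.

726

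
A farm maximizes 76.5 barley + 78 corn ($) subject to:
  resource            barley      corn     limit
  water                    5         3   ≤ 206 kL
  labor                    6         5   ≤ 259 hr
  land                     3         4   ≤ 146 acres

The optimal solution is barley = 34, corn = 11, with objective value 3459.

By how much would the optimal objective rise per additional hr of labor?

Binding: labor and land. Non-binding: water (3 unused).
By complementary slackness, y = 0 for the non-binding constraint.
From A_Bᵀ y = c: 6·y_labor + 3·y_land = 76.5; 5·y_labor + 4·y_land = 78.
Solving: y_labor = 8, y_land = 9.5.
Shadow price of labor = 8.

8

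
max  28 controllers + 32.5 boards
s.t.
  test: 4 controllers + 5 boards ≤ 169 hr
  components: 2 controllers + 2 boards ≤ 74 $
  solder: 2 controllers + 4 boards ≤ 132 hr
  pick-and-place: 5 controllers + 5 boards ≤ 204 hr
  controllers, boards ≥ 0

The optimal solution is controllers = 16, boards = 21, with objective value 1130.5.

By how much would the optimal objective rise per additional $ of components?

5

Binding: test and components. Non-binding: solder (16 unused), pick-and-place (19 unused).
Since solder, pick-and-place are not tight, their duals are 0.
The binding rows give the dual system: 4·y_test + 2·y_components = 28 and 5·y_test + 2·y_components = 32.5.
→ y_test = 4.5 and y_components = 5.
Shadow price of components = 5.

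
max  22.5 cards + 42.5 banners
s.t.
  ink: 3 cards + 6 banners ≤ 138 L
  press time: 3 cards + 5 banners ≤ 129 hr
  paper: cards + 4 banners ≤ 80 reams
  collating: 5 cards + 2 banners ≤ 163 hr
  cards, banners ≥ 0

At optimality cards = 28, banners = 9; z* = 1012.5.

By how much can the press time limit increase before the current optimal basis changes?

0.625

Binding constraints: ink, press time. The basis is B = [[3,6],[3,5]] with det -3.
Per unit increase in press time, x* moves by d = (2, -1).
The basis stays optimal until collating becomes binding; allowable increase = 0.625 hr.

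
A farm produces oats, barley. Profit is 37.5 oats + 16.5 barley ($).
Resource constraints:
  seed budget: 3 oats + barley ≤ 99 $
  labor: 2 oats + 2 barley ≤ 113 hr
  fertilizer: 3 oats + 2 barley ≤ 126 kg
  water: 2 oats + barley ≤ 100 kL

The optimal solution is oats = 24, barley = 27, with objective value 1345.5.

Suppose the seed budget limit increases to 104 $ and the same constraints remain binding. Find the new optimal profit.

1388

At the optimum: seed budget uses 99 of 99 (binding); labor uses 102 of 113 (slack = 11); fertilizer uses 126 of 126 (binding); water uses 75 of 100 (slack = 25).
Slack constraints have shadow price 0 (complementary slackness).
From A_Bᵀ y = c: 3·y_seed budget + 3·y_fertilizer = 37.5; 1·y_seed budget + 2·y_fertilizer = 16.5.
Solving: y_seed budget = 8.5, y_fertilizer = 4.
Δz = y_seed budget·Δb = 8.5 × (5) = 42.5, so new z* = 1345.5 + 42.5 = 1388.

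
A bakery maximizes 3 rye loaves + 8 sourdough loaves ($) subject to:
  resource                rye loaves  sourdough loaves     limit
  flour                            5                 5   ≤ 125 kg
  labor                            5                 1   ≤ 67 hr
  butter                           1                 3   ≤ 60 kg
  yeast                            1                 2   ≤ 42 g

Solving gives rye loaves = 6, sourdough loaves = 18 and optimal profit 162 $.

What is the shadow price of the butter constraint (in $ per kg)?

2

At the optimum: flour uses 120 of 125 (slack = 5); labor uses 48 of 67 (slack = 19); butter uses 60 of 60 (binding); yeast uses 42 of 42 (binding).
Slack constraints have shadow price 0 (complementary slackness).
From A_Bᵀ y = c: 1·y_butter + 1·y_yeast = 3; 3·y_butter + 2·y_yeast = 8.
Solving: y_butter = 2, y_yeast = 1.
Shadow price of butter = 2.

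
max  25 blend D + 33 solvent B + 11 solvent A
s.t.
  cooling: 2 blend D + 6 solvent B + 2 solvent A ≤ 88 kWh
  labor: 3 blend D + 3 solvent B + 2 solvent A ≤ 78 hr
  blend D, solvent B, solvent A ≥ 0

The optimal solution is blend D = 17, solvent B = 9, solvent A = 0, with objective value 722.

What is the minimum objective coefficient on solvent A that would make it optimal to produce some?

18

Check each constraint at x*: cooling 88/88 (tight); labor 78/78 (tight).
From A_Bᵀ y = c: 2·y_cooling + 3·y_labor = 25; 6·y_cooling + 3·y_labor = 33.
Solving: y_cooling = 2, y_labor = 7.
solvent A enters the basis when its profit ≥ yᵀa₃ = 2·2 + 7·2 = 18.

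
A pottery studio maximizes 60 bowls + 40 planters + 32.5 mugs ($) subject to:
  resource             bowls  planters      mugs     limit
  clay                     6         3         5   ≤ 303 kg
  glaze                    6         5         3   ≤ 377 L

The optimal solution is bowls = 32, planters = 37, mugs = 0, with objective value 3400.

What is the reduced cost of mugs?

Both clay and glaze are binding at x*.
The binding rows give the dual system: 6·y_clay + 6·y_glaze = 60 and 3·y_clay + 5·y_glaze = 40.
This yields shadow prices y_clay = 5, y_glaze = 5.
Reduced cost of mugs: c₃ − yᵀa₃ = 32.5 − (5·5 + 5·3) = 32.5 − 40 = -7.5.

-7.5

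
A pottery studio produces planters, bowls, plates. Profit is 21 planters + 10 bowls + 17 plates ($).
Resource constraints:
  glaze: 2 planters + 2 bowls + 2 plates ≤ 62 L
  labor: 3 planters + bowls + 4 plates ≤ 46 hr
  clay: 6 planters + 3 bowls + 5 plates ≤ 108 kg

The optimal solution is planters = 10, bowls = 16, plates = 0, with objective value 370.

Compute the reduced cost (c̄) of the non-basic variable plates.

-2

Binding: labor and clay. Non-binding: glaze (10 unused).
By complementary slackness, y = 0 for the non-binding constraint.
From A_Bᵀ y = c: 3·y_labor + 6·y_clay = 21; 1·y_labor + 3·y_clay = 10.
This yields shadow prices y_labor = 1, y_clay = 3.
Reduced cost of plates: c₃ − yᵀa₃ = 17 − (1·4 + 3·5) = 17 − 19 = -2.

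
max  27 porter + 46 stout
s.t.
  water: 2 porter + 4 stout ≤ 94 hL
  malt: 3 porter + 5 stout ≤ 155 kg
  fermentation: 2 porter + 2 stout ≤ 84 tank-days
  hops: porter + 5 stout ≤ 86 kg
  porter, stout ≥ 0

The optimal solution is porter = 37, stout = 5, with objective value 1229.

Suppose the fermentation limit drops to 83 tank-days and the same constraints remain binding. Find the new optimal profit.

1225

Binding: water and fermentation. Non-binding: malt (19 unused), hops (24 unused).
Since malt, hops are not tight, their duals are 0.
Dual feasibility on the basic columns requires 2·y_water + 2·y_fermentation = 27, 4·y_water + 2·y_fermentation = 46.
Solving: y_water = 9.5, y_fermentation = 4.
Δz = y_fermentation·Δb = 4 × (-1) = -4, so new z* = 1229 − 4 = 1225.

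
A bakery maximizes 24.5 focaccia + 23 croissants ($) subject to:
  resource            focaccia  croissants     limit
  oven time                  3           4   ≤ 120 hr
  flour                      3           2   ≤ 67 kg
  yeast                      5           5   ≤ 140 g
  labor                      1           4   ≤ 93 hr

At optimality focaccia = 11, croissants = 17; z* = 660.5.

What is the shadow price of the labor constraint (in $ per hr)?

At the optimum: oven time uses 101 of 120 (slack = 19); flour uses 67 of 67 (binding); yeast uses 140 of 140 (binding); labor uses 79 of 93 (slack = 14).
Slack constraints have shadow price 0 (complementary slackness).
The binding rows give the dual system: 3·y_flour + 5·y_yeast = 24.5 and 2·y_flour + 5·y_yeast = 23.
→ y_flour = 1.5 and y_yeast = 4.
Shadow price of labor = 0.

0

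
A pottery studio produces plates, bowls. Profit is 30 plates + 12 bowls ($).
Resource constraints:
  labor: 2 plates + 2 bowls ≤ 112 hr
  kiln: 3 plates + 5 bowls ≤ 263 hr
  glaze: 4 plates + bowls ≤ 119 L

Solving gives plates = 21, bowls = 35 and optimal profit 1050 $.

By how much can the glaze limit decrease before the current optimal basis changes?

37.5

Binding constraints: labor, glaze. The basis is B = [[2,2],[4,1]] with det -6.
Per unit decrease in glaze, x* moves by d = (-0.3333, 0.3333).
The basis stays optimal until kiln becomes binding; allowable decrease = 37.5 L.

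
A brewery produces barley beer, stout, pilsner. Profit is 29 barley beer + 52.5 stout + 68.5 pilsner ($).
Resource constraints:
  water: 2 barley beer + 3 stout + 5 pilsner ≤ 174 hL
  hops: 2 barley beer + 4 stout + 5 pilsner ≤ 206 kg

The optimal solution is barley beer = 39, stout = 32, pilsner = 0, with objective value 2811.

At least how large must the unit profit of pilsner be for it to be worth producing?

72.5

Both water and hops are binding at x*.
From A_Bᵀ y = c: 2·y_water + 2·y_hops = 29; 3·y_water + 4·y_hops = 52.5.
Solving: y_water = 5.5, y_hops = 9.
pilsner enters the basis when its profit ≥ yᵀa₃ = 5.5·5 + 9·5 = 72.5.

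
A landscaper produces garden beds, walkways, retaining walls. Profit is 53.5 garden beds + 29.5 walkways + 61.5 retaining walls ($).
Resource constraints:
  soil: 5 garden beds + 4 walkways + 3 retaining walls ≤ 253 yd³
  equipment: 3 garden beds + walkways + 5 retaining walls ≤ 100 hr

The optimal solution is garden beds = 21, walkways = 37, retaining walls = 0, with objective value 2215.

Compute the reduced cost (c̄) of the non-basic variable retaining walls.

-1

Both soil and equipment are binding at x*.
From A_Bᵀ y = c: 5·y_soil + 3·y_equipment = 53.5; 4·y_soil + 1·y_equipment = 29.5.
This yields shadow prices y_soil = 5, y_equipment = 9.5.
Reduced cost of retaining walls: c₃ − yᵀa₃ = 61.5 − (5·3 + 9.5·5) = 61.5 − 62.5 = -1.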